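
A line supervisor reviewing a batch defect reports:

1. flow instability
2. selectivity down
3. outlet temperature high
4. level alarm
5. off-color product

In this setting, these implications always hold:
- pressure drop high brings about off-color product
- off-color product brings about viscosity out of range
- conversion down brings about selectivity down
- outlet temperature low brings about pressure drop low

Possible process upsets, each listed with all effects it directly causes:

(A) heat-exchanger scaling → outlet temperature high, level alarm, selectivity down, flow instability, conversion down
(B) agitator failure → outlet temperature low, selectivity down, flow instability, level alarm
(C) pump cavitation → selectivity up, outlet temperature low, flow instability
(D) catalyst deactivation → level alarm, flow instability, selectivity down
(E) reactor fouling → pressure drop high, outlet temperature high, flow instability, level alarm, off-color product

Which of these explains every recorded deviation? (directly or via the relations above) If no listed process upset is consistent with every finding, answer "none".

none

Checking each candidate against the observations:
(A) heat-exchanger scaling — does not account for off-color product
(B) agitator failure — flow instability match; selectivity down match; outlet temperature high miss; level alarm match; off-color product miss
(C) pump cavitation — flow instability match; selectivity down miss; outlet temperature high miss; level alarm miss; off-color product miss
(D) catalyst deactivation — does not account for outlet temperature high, off-color product
(E) reactor fouling — does not account for selectivity down
None of the listed candidates fits everything.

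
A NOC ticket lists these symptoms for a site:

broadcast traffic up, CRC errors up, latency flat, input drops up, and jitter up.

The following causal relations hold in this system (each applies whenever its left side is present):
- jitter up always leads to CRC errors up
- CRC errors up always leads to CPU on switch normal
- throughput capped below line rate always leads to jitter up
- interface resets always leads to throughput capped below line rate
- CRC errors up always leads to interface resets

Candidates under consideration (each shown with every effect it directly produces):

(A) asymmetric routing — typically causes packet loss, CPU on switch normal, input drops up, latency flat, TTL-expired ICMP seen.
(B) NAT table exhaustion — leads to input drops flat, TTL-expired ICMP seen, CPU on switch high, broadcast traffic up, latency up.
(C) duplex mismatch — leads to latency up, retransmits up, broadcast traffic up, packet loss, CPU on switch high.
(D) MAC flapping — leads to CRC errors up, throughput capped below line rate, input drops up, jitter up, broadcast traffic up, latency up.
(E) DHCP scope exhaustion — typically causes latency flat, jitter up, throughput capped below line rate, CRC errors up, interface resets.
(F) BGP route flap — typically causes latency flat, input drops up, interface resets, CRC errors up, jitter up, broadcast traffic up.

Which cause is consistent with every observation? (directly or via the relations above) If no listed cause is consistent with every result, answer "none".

F

Checking each candidate against the observations:
(A) asymmetric routing — broadcast traffic up ✗; CRC errors up ✗; latency flat ✓; input drops up ✓; jitter up ✗
(B) NAT table exhaustion — broadcast traffic up ✓; CRC errors up ✗; latency flat ✗; input drops up ✗; jitter up ✗
(C) duplex mismatch — fails on CRC errors up, latency flat, input drops up, jitter up (predicts latency up, not latency flat)
(D) MAC flapping — fails on latency flat (predicts latency up, not latency flat)
(E) DHCP scope exhaustion — does not account for broadcast traffic up, input drops up
(F) BGP route flap — broadcast traffic up ✓; CRC errors up ✓; latency flat ✓; input drops up ✓; jitter up ✓
Only (F) is consistent with every observation.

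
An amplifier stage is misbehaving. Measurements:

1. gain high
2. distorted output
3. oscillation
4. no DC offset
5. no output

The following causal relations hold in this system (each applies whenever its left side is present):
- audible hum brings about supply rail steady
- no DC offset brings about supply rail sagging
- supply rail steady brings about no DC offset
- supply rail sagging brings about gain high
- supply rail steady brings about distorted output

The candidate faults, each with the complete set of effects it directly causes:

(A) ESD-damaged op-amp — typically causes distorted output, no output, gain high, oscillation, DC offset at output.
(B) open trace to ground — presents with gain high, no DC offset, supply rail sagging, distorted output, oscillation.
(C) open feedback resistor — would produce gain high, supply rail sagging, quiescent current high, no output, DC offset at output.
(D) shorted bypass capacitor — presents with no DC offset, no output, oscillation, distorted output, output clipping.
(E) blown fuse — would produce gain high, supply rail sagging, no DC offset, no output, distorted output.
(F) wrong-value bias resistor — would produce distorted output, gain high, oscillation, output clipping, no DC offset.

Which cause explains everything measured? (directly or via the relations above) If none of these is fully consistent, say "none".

D

Per-candidate check:
(A) ESD-damaged op-amp — gain high yes; distorted output yes; oscillation yes; no DC offset NO; no output yes
(B) open trace to ground — does not account for no output
(C) open feedback resistor — fails on distorted output, oscillation, no DC offset (predicts DC offset at output, not no DC offset)
(D) shorted bypass capacitor — gain high yes (by no DC offset → supply rail sagging → gain high); distorted output yes; oscillation yes; no DC offset yes; no output yes
(E) blown fuse — does not account for oscillation
(F) wrong-value bias resistor — does not account for no output
(D) is the only candidate with no mismatches.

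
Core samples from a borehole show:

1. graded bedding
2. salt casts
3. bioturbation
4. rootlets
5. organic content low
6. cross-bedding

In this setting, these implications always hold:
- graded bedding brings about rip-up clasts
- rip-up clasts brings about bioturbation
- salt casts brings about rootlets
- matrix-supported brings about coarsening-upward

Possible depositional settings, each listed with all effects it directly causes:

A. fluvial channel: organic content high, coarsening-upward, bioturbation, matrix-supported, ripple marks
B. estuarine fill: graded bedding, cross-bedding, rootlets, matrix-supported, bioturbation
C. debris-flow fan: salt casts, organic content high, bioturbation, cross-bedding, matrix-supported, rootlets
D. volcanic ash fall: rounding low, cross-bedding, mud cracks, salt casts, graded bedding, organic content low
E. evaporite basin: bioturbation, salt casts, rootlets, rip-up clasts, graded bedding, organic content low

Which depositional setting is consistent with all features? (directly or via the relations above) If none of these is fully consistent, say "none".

For each candidate, compare predicted effects to what was observed:
(A) fluvial channel — fails on graded bedding, salt casts, rootlets, organic content low, cross-bedding (predicts organic content high, not organic content low)
(B) estuarine fill — does not account for salt casts, organic content low
(C) debris-flow fan — graded bedding -; salt casts +; bioturbation +; rootlets +; organic content low -; cross-bedding +
(D) volcanic ash fall — graded bedding +; salt casts +; bioturbation + (through graded bedding → rip-up clasts → bioturbation); rootlets + (through salt casts → rootlets); organic content low +; cross-bedding +
(E) evaporite basin — does not account for cross-bedding
(D) alone accounts for all the evidence.

D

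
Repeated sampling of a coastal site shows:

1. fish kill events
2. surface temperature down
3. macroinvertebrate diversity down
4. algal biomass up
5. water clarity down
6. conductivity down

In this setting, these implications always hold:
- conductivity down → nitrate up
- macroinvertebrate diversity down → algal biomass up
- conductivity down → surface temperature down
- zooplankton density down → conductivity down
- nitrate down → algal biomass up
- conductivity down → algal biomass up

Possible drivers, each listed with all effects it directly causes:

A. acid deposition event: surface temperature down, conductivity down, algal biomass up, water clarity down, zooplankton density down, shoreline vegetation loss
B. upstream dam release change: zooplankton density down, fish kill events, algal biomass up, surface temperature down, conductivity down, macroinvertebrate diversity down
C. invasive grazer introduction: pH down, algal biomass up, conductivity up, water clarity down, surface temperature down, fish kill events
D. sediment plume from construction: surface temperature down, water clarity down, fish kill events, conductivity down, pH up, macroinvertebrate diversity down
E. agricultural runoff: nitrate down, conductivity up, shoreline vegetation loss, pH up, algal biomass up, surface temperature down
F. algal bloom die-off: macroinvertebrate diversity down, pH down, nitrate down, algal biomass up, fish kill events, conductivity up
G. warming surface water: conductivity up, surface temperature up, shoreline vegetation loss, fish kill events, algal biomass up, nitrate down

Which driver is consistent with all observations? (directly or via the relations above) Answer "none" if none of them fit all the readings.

Testing each hypothesis:
(A) acid deposition event — fish kill events miss; surface temperature down match; macroinvertebrate diversity down miss; algal biomass up match; water clarity down match; conductivity down match
(B) upstream dam release change — does not account for water clarity down
(C) invasive grazer introduction — fails on macroinvertebrate diversity down, conductivity down (predicts conductivity up, not conductivity down)
(D) sediment plume from construction — fish kill events match; surface temperature down match; macroinvertebrate diversity down match; algal biomass up match (via conductivity down → algal biomass up); water clarity down match; conductivity down match
(E) agricultural runoff — fish kill events miss; surface temperature down match; macroinvertebrate diversity down miss; algal biomass up match; water clarity down miss; conductivity down miss
(F) algal bloom die-off — fails on surface temperature down, water clarity down, conductivity down (predicts conductivity up, not conductivity down)
(G) warming surface water — fails on surface temperature down, macroinvertebrate diversity down, water clarity down, conductivity down (predicts surface temperature up, not surface temperature down; predicts conductivity up, not conductivity down)
(D) alone accounts for all the evidence.

D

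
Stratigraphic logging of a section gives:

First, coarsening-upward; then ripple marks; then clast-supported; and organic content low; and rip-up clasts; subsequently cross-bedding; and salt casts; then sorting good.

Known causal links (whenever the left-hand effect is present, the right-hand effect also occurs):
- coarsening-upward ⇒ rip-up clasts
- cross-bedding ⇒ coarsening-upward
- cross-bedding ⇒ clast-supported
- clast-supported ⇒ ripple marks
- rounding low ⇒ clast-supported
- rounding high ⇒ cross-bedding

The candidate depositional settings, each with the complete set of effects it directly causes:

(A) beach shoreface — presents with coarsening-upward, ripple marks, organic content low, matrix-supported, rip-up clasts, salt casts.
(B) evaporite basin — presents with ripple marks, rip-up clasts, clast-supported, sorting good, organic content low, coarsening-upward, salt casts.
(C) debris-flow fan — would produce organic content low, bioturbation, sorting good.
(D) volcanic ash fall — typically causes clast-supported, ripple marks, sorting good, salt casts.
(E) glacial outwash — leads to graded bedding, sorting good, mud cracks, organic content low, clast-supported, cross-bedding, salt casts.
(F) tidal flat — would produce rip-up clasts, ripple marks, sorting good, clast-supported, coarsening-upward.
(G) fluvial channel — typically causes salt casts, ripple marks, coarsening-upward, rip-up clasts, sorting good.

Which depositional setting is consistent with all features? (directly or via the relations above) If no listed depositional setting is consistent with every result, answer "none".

Per-candidate check:
(A) beach shoreface — coarsening-upward +; ripple marks +; clast-supported -; organic content low +; rip-up clasts +; cross-bedding -; salt casts +; sorting good -
(B) evaporite basin — does not account for cross-bedding
(C) debris-flow fan — does not account for coarsening-upward, ripple marks, clast-supported, rip-up clasts, cross-bedding, salt casts
(D) volcanic ash fall — coarsening-upward -; ripple marks +; clast-supported +; organic content low -; rip-up clasts -; cross-bedding -; salt casts +; sorting good +
(E) glacial outwash — coarsening-upward + (via cross-bedding → coarsening-upward); ripple marks + (via clast-supported → ripple marks); clast-supported +; organic content low +; rip-up clasts + (via cross-bedding → coarsening-upward → rip-up clasts); cross-bedding +; salt casts +; sorting good +
(F) tidal flat — coarsening-upward +; ripple marks +; clast-supported +; organic content low -; rip-up clasts +; cross-bedding -; salt casts -; sorting good +
(G) fluvial channel — does not account for clast-supported, organic content low, cross-bedding
(E) is the only candidate with no mismatches.

E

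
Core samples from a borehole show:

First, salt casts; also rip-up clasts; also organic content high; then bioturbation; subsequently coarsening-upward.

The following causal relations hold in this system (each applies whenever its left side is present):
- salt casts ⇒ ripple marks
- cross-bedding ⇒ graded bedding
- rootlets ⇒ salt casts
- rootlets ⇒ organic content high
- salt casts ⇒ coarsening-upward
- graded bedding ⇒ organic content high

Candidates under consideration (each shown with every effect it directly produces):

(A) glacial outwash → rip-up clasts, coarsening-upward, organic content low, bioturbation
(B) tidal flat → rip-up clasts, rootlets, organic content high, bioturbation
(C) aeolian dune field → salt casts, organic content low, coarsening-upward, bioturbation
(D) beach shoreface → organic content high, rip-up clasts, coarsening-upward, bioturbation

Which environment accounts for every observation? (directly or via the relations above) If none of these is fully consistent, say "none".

Per-candidate check:
(A) glacial outwash — fails on salt casts, organic content high (predicts organic content low, not organic content high)
(B) tidal flat — salt casts match (by rootlets → salt casts); rip-up clasts match; organic content high match; bioturbation match; coarsening-upward match (by rootlets → salt casts → coarsening-upward)
(C) aeolian dune field — fails on rip-up clasts, organic content high (predicts organic content low, not organic content high)
(D) beach shoreface — salt casts miss; rip-up clasts match; organic content high match; bioturbation match; coarsening-upward match
(B) alone accounts for all the evidence.

B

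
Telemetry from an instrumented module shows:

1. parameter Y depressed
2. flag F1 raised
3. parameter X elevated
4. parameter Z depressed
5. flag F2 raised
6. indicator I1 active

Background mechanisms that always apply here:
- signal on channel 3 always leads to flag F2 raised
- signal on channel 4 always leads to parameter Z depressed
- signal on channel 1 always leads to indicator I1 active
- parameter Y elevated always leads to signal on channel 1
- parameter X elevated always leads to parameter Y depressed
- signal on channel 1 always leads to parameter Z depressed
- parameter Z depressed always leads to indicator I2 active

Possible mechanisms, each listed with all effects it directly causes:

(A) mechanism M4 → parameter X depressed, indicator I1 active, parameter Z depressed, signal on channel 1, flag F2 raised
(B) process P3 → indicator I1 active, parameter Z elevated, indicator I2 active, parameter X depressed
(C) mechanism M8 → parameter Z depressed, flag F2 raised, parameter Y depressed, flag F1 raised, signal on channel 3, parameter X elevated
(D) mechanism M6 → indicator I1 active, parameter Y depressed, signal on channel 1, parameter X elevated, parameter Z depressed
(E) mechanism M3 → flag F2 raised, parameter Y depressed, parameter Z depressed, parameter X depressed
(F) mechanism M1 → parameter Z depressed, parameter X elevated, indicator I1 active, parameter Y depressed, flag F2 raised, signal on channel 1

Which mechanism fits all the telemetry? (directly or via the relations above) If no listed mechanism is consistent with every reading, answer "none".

none

Checking each candidate against the observations:
(A) mechanism M4 — fails on parameter Y depressed, flag F1 raised, parameter X elevated (predicts parameter X depressed, not parameter X elevated)
(B) process P3 — parameter Y depressed miss; flag F1 raised miss; parameter X elevated miss; parameter Z depressed miss; flag F2 raised miss; indicator I1 active match
(C) mechanism M8 — parameter Y depressed match; flag F1 raised match; parameter X elevated match; parameter Z depressed match; flag F2 raised match; indicator I1 active miss
(D) mechanism M6 — does not account for flag F1 raised, flag F2 raised
(E) mechanism M3 — parameter Y depressed match; flag F1 raised miss; parameter X elevated miss; parameter Z depressed match; flag F2 raised match; indicator I1 active miss
(F) mechanism M1 — does not account for flag F1 raised
Every candidate fails on at least one observation.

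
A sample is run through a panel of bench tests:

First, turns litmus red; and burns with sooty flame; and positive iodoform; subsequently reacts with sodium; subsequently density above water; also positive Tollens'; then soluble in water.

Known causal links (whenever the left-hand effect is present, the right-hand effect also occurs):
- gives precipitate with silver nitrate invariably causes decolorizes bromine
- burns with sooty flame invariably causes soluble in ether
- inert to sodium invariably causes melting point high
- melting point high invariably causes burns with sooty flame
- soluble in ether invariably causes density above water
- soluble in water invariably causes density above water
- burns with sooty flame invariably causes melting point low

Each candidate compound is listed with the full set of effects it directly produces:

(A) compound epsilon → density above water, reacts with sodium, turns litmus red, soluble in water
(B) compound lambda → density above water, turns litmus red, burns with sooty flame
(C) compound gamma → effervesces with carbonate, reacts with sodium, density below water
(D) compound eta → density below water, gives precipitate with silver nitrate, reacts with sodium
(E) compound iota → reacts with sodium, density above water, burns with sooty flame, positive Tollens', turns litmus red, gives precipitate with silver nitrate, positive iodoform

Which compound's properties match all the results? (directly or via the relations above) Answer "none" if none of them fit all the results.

none

Per-candidate check:
(A) compound epsilon — turns litmus red match; burns with sooty flame miss; positive iodoform miss; reacts with sodium match; density above water match; positive Tollens' miss; soluble in water match
(B) compound lambda — turns litmus red match; burns with sooty flame match; positive iodoform miss; reacts with sodium miss; density above water match; positive Tollens' miss; soluble in water miss
(C) compound gamma — turns litmus red miss; burns with sooty flame miss; positive iodoform miss; reacts with sodium match; density above water miss; positive Tollens' miss; soluble in water miss
(D) compound eta — turns litmus red miss; burns with sooty flame miss; positive iodoform miss; reacts with sodium match; density above water miss; positive Tollens' miss; soluble in water miss
(E) compound iota — turns litmus red match; burns with sooty flame match; positive iodoform match; reacts with sodium match; density above water match; positive Tollens' match; soluble in water miss
No candidate is consistent with all observations.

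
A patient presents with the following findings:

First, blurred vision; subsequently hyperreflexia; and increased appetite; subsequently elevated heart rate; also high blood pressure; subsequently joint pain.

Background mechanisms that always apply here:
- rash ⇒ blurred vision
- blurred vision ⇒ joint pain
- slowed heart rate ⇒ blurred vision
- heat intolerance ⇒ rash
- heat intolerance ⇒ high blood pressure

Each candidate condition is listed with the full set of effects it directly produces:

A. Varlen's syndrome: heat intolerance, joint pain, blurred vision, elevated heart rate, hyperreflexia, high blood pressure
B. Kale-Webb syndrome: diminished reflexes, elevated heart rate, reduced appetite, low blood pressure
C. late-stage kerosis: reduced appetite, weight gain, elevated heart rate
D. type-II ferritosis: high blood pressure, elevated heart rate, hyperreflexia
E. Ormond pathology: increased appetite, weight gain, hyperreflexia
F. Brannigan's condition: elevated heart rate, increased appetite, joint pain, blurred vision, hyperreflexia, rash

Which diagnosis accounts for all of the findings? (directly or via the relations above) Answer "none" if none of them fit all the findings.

none

Checking each candidate against the observations:
(A) Varlen's syndrome — blurred vision yes; hyperreflexia yes; increased appetite NO; elevated heart rate yes; high blood pressure yes; joint pain yes
(B) Kale-Webb syndrome — fails on blurred vision, hyperreflexia, increased appetite, high blood pressure, joint pain (predicts diminished reflexes, not hyperreflexia; predicts reduced appetite, not increased appetite; predicts low blood pressure, not high blood pressure)
(C) late-stage kerosis — blurred vision NO; hyperreflexia NO; increased appetite NO; elevated heart rate yes; high blood pressure NO; joint pain NO
(D) type-II ferritosis — blurred vision NO; hyperreflexia yes; increased appetite NO; elevated heart rate yes; high blood pressure yes; joint pain NO
(E) Ormond pathology — does not account for blurred vision, elevated heart rate, high blood pressure, joint pain
(F) Brannigan's condition — does not account for high blood pressure
No candidate is consistent with all observations.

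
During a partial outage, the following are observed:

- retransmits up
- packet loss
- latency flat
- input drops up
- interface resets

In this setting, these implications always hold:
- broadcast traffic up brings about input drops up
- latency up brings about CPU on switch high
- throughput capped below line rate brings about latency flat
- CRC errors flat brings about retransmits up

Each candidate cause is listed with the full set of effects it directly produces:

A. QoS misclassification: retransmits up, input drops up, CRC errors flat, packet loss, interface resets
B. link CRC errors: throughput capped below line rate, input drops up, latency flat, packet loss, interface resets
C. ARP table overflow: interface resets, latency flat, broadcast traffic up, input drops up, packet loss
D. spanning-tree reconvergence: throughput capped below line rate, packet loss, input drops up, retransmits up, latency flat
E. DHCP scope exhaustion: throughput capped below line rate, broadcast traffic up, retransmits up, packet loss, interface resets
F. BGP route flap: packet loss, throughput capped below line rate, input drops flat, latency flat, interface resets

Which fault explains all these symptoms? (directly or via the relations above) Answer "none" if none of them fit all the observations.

E

Checking each candidate against the observations:
(A) QoS misclassification — does not account for latency flat
(B) link CRC errors — does not account for retransmits up
(C) ARP table overflow — does not account for retransmits up
(D) spanning-tree reconvergence — does not account for interface resets
(E) DHCP scope exhaustion — retransmits up yes; packet loss yes; latency flat yes (through throughput capped below line rate → latency flat); input drops up yes (through broadcast traffic up → input drops up); interface resets yes
(F) BGP route flap — fails on retransmits up, input drops up (predicts input drops flat, not input drops up)
(E) alone accounts for all the evidence.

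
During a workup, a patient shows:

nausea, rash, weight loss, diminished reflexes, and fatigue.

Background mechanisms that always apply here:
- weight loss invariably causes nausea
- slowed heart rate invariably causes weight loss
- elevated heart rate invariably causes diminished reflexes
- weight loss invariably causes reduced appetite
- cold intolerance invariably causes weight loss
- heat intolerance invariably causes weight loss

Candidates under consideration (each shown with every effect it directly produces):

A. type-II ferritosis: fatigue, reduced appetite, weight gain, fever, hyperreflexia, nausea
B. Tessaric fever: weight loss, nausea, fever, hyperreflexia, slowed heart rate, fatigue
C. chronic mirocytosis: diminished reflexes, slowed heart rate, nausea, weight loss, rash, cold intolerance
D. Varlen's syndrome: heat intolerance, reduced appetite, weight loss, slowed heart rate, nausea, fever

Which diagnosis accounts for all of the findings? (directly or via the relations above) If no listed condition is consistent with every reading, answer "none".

For each candidate, compare predicted effects to what was observed:
(A) type-II ferritosis — nausea ✓; rash ✗; weight loss ✗; diminished reflexes ✗; fatigue ✓
(B) Tessaric fever — fails on rash, diminished reflexes (predicts hyperreflexia, not diminished reflexes)
(C) chronic mirocytosis — nausea ✓; rash ✓; weight loss ✓; diminished reflexes ✓; fatigue ✗
(D) Varlen's syndrome — nausea ✓; rash ✗; weight loss ✓; diminished reflexes ✗; fatigue ✗
None of the listed candidates fits everything.

none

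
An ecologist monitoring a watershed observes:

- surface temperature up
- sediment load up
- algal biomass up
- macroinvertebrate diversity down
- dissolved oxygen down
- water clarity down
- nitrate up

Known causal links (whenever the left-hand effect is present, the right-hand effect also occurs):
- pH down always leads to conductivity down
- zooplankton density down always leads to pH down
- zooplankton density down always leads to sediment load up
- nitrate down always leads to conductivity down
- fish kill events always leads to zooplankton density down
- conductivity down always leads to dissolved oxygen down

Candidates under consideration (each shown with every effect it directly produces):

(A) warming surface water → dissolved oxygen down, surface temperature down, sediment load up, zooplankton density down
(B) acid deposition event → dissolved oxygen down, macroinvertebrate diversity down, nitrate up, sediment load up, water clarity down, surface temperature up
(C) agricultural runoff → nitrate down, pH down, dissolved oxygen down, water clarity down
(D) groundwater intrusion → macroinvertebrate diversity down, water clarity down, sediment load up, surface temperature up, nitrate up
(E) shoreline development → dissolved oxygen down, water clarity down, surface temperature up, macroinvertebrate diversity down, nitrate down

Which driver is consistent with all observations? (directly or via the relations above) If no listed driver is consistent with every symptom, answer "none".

Per-candidate check:
(A) warming surface water — fails on surface temperature up, algal biomass up, macroinvertebrate diversity down, water clarity down, nitrate up (predicts surface temperature down, not surface temperature up)
(B) acid deposition event — surface temperature up ✓; sediment load up ✓; algal biomass up ✗; macroinvertebrate diversity down ✓; dissolved oxygen down ✓; water clarity down ✓; nitrate up ✓
(C) agricultural runoff — surface temperature up ✗; sediment load up ✗; algal biomass up ✗; macroinvertebrate diversity down ✗; dissolved oxygen down ✓; water clarity down ✓; nitrate up ✗
(D) groundwater intrusion — surface temperature up ✓; sediment load up ✓; algal biomass up ✗; macroinvertebrate diversity down ✓; dissolved oxygen down ✗; water clarity down ✓; nitrate up ✓
(E) shoreline development — surface temperature up ✓; sediment load up ✗; algal biomass up ✗; macroinvertebrate diversity down ✓; dissolved oxygen down ✓; water clarity down ✓; nitrate up ✗
No candidate is consistent with all observations.

none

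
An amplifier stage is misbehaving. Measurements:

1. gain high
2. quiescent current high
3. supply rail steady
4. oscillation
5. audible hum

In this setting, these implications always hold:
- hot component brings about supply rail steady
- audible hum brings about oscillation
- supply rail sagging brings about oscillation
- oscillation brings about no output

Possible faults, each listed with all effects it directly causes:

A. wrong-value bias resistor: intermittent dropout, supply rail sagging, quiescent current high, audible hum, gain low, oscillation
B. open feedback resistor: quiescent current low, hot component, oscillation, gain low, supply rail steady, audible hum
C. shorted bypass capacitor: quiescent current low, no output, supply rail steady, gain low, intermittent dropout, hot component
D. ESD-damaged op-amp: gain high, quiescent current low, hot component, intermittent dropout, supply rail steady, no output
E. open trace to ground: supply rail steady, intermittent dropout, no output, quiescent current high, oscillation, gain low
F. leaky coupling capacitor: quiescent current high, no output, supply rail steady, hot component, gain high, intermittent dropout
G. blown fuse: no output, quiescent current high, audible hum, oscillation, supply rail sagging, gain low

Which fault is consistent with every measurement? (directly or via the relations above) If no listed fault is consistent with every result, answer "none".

Per-candidate check:
(A) wrong-value bias resistor — fails on gain high, supply rail steady (predicts gain low, not gain high; predicts supply rail sagging, not supply rail steady)
(B) open feedback resistor — gain high miss; quiescent current high miss; supply rail steady match; oscillation match; audible hum match
(C) shorted bypass capacitor — gain high miss; quiescent current high miss; supply rail steady match; oscillation miss; audible hum miss
(D) ESD-damaged op-amp — fails on quiescent current high, oscillation, audible hum (predicts quiescent current low, not quiescent current high)
(E) open trace to ground — gain high miss; quiescent current high match; supply rail steady match; oscillation match; audible hum miss
(F) leaky coupling capacitor — gain high match; quiescent current high match; supply rail steady match; oscillation miss; audible hum miss
(G) blown fuse — fails on gain high, supply rail steady (predicts gain low, not gain high; predicts supply rail sagging, not supply rail steady)
Every candidate fails on at least one observation.

none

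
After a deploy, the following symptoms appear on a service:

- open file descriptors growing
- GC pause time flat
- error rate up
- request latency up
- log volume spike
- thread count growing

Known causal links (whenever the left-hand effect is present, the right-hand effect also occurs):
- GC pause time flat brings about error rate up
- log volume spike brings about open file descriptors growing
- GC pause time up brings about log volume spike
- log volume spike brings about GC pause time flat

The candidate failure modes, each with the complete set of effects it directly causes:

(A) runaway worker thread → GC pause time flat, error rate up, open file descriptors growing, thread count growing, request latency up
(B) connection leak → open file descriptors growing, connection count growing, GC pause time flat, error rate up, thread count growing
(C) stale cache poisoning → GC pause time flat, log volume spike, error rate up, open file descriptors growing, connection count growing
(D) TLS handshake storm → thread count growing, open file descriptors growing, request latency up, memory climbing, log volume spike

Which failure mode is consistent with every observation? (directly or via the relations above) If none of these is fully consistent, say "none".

For each candidate, compare predicted effects to what was observed:
(A) runaway worker thread — open file descriptors growing ✓; GC pause time flat ✓; error rate up ✓; request latency up ✓; log volume spike ✗; thread count growing ✓
(B) connection leak — open file descriptors growing ✓; GC pause time flat ✓; error rate up ✓; request latency up ✗; log volume spike ✗; thread count growing ✓
(C) stale cache poisoning — open file descriptors growing ✓; GC pause time flat ✓; error rate up ✓; request latency up ✗; log volume spike ✓; thread count growing ✗
(D) TLS handshake storm — accounts for every observation (GC pause time flat by log volume spike → GC pause time flat)
(D) is the only candidate with no mismatches.

D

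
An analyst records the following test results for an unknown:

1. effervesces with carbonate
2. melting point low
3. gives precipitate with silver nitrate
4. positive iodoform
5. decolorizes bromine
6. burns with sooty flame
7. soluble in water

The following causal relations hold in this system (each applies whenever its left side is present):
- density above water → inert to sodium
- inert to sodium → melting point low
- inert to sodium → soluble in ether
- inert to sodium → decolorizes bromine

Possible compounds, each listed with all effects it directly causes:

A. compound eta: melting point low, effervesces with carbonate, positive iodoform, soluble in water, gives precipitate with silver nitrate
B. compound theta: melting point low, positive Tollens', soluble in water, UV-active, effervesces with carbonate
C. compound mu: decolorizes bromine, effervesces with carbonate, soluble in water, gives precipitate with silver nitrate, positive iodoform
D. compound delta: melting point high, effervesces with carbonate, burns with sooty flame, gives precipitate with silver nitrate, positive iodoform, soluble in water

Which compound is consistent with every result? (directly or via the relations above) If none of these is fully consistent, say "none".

none

Testing each hypothesis:
(A) compound eta — effervesces with carbonate ✓; melting point low ✓; gives precipitate with silver nitrate ✓; positive iodoform ✓; decolorizes bromine ✗; burns with sooty flame ✗; soluble in water ✓
(B) compound theta — effervesces with carbonate ✓; melting point low ✓; gives precipitate with silver nitrate ✗; positive iodoform ✗; decolorizes bromine ✗; burns with sooty flame ✗; soluble in water ✓
(C) compound mu — effervesces with carbonate ✓; melting point low ✗; gives precipitate with silver nitrate ✓; positive iodoform ✓; decolorizes bromine ✓; burns with sooty flame ✗; soluble in water ✓
(D) compound delta — fails on melting point low, decolorizes bromine (predicts melting point high, not melting point low)
Every candidate fails on at least one observation.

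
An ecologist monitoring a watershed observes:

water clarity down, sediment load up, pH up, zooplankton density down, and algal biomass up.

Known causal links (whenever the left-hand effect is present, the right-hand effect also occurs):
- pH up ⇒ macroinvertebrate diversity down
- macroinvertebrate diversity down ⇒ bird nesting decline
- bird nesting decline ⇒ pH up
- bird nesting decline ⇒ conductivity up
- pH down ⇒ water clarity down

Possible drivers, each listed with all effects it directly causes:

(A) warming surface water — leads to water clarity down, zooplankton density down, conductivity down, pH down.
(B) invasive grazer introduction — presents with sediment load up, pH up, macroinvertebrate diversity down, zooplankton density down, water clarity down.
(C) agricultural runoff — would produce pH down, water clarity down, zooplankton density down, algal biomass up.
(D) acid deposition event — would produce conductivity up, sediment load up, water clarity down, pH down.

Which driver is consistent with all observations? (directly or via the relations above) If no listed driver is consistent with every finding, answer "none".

Checking each candidate against the observations:
(A) warming surface water — water clarity down +; sediment load up -; pH up -; zooplankton density down +; algal biomass up -
(B) invasive grazer introduction — water clarity down +; sediment load up +; pH up +; zooplankton density down +; algal biomass up -
(C) agricultural runoff — fails on sediment load up, pH up (predicts pH down, not pH up)
(D) acid deposition event — fails on pH up, zooplankton density down, algal biomass up (predicts pH down, not pH up)
No candidate is consistent with all observations.

none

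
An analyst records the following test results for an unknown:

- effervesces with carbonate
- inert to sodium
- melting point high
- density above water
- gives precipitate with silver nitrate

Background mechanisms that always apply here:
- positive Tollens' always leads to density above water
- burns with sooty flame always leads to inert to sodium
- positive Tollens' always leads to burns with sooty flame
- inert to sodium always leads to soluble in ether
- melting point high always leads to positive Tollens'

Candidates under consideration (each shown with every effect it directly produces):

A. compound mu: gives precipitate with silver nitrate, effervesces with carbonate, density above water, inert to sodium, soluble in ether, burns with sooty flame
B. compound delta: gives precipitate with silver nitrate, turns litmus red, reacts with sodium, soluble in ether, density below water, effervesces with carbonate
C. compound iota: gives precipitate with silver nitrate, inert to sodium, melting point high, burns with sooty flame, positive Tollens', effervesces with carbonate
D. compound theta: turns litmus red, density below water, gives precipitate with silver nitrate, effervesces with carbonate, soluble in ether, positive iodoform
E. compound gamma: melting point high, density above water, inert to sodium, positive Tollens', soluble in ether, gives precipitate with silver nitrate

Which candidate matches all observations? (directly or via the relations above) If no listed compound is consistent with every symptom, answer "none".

C

For each candidate, compare predicted effects to what was observed:
(A) compound mu — effervesces with carbonate ✓; inert to sodium ✓; melting point high ✗; density above water ✓; gives precipitate with silver nitrate ✓
(B) compound delta — fails on inert to sodium, melting point high, density above water (predicts reacts with sodium, not inert to sodium; predicts density below water, not density above water)
(C) compound iota — accounts for every observation (density above water by positive Tollens' → density above water)
(D) compound theta — effervesces with carbonate ✓; inert to sodium ✗; melting point high ✗; density above water ✗; gives precipitate with silver nitrate ✓
(E) compound gamma — effervesces with carbonate ✗; inert to sodium ✓; melting point high ✓; density above water ✓; gives precipitate with silver nitrate ✓
Only (C) is consistent with every observation.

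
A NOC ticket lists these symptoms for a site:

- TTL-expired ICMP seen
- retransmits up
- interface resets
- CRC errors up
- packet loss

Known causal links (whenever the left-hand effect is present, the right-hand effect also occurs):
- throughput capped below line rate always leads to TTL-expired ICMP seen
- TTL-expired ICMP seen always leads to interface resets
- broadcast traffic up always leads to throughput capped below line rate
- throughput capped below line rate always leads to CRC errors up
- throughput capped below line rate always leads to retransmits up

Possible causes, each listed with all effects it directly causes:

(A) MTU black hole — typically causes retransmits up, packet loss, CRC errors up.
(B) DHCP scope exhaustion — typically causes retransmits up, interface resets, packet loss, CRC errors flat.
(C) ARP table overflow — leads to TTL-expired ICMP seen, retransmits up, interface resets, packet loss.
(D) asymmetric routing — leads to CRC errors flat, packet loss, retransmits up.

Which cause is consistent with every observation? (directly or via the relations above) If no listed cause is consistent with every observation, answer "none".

Testing each hypothesis:
(A) MTU black hole — TTL-expired ICMP seen miss; retransmits up match; interface resets miss; CRC errors up match; packet loss match
(B) DHCP scope exhaustion — TTL-expired ICMP seen miss; retransmits up match; interface resets match; CRC errors up miss; packet loss match
(C) ARP table overflow — TTL-expired ICMP seen match; retransmits up match; interface resets match; CRC errors up miss; packet loss match
(D) asymmetric routing — TTL-expired ICMP seen miss; retransmits up match; interface resets miss; CRC errors up miss; packet loss match
Every candidate fails on at least one observation.

none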